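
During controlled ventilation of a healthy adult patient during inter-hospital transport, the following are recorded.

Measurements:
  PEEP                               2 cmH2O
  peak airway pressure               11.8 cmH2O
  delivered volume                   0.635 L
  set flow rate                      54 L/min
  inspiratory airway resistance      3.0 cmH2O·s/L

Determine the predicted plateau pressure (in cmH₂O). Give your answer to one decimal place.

Flow: 54 L/min ÷ 60 = 0.9 L/s.
Pplat = PIP − Raw × flow = 11.8 − 3.0 × 0.9 = 11.8 − 2.7 = 9.1 cmH2O.

9.1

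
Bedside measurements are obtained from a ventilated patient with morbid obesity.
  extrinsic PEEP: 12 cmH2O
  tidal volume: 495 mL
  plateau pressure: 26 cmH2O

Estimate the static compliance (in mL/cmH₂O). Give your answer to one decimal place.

35.4

Cstat = Vt / (Pplat − PEEP) = 495 / (26 − 12) = 495 / 14.0 = 35.357 mL/cmH2O.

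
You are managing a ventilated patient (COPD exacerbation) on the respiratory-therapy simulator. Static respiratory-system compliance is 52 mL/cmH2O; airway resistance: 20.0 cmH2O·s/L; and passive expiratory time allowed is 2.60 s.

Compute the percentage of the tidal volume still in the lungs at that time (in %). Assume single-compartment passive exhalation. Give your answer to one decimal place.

τ = R × C = 20.0 × 52 mL/cmH2O = 20.0 × 0.052 L/cmH2O = 1.04 s.
Passive exhalation: V(t)/V₀ = e^(−t/τ) = e^(−2.60/1.04) = 0.08208.
Fraction remaining = 0.08208 → 8.208%.

8.2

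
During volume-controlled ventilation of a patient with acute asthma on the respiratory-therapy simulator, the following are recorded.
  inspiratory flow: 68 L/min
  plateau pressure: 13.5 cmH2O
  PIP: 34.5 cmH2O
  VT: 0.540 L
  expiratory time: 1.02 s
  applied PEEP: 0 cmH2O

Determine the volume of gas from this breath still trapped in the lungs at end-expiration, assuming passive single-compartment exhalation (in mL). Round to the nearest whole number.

136

Flow: 68 L/min ÷ 60 = 1.1333 L/s.
R = (PIP − Pplat)/V̇ = (34.5 − 13.5) / 1.1333 = 21.0/1.1333 = 18.53 cmH2O·s/L.
C = Vt/(Pplat − PEEP) = 540.0 / (13.5 − 0) = 540.0/13.5 = 40.0 mL/cmH2O.
τ = R × C = 18.53 × 0.04 L/cmH2O = 0.7412 s.
Fraction remaining = e^(−Te/τ) = e^(−1.02/0.7412) = 0.2525.
Trapped volume = 540.0 × 0.2525 = 136.35 mL.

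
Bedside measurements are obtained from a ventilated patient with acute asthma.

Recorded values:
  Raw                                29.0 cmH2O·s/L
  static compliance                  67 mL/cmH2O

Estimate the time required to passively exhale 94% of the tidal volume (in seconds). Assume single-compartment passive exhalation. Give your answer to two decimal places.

5.47

τ = R × C = 29.0 × 67 mL/cmH2O = 29.0 × 0.067 L/cmH2O = 1.943 s.
Exhaled fraction f = 1 − e^(−t/τ) → t = −τ·ln(1 − f) = −1.943·ln(0.06) = 5.466 s.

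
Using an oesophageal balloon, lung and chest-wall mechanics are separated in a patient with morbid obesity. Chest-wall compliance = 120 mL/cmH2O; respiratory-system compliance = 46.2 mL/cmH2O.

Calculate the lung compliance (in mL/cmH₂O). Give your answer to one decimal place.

75.1

1/CL = 1/Crs − 1/Ccw.
1/CL = 1/46.2 − 1/120 = 0.01331.
CL = 75.131 mL/cmH2O.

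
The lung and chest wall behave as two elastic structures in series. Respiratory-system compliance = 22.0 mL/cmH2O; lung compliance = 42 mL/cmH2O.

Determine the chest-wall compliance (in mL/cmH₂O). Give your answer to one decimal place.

1/Ccw = 1/Crs − 1/CL.
1/Ccw = 1/22.0 − 1/42 = 0.02165.
Ccw = 46.189 mL/cmH2O.

46.2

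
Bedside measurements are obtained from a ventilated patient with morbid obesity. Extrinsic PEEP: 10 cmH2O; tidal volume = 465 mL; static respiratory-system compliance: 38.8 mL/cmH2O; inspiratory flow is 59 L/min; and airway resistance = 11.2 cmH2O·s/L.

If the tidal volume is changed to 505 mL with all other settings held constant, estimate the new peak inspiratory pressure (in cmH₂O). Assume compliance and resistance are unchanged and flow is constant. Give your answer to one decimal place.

34.0

Flow: 59 L/min ÷ 60 = 0.9833 L/s.
PIP = Vt/C + R·V̇ + PEEP (constant-flow equation of motion).
Only the elastic term changes: ΔPIP = ΔVt / C = (505 − 465) / 38.8 = 1.031 cmH2O.
Original PIP = 465/38.8 + 11.2×0.9833 + 10 = 32.997 cmH2O; new PIP = 32.997 + (1.031) = 34.028 cmH2O.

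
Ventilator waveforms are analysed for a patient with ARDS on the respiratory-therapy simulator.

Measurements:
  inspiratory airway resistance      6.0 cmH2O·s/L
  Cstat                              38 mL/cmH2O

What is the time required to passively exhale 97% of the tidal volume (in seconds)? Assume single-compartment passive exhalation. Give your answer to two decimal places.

0.80

τ = R × C = 6.0 × 38 mL/cmH2O = 6.0 × 0.038 L/cmH2O = 0.228 s.
Exhaled fraction f = 1 − e^(−t/τ) → t = −τ·ln(1 − f) = −0.228·ln(0.03) = 0.7995 s.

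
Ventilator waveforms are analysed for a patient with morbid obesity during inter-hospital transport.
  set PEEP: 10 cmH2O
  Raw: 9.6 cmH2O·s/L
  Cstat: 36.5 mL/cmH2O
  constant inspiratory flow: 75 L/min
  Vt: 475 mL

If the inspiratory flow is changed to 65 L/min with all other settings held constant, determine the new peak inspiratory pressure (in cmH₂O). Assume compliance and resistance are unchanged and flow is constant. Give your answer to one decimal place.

33.4

Flow: 75 L/min ÷ 60 = 1.25 L/s.
New flow: 65 L/min ÷ 60 = 1.0833 L/s.
PIP = Vt/C + R·V̇ + PEEP (constant-flow equation of motion).
Only the resistive term changes: ΔPIP = R × ΔV̇ = 9.6 × (1.0833 − 1.25) = 9.6 × -0.1667 = -1.6 cmH2O.
Original PIP = 475/36.5 + 9.6×1.25 + 10 = 35.014 cmH2O; new PIP = 35.014 + (-1.6) = 33.414 cmH2O.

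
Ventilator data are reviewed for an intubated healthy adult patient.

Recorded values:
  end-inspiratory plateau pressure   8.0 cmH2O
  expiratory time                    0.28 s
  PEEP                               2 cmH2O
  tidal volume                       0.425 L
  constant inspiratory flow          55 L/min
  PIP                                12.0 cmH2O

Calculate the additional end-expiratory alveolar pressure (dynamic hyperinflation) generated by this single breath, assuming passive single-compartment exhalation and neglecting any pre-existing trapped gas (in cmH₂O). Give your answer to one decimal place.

2.4

Flow: 55 L/min ÷ 60 = 0.9167 L/s.
R = (PIP − Pplat)/V̇ = (12.0 − 8.0) / 0.9167 = 4.0/0.9167 = 4.363 cmH2O·s/L.
C = Vt/(Pplat − PEEP) = 425.0 / (8.0 − 2) = 425.0/6.0 = 70.833 mL/cmH2O.
τ = R × C = 4.363 × 0.07083 L/cmH2O = 0.309 s.
Fraction remaining = e^(−Te/τ) = e^(−0.28/0.309) = 0.4041; trapped volume = 425.0 × 0.4041 = 171.74 mL.
Additional alveolar pressure from trapping ≈ V_trapped / C = 171.74 / 70.833 = 2.425 cmH2O.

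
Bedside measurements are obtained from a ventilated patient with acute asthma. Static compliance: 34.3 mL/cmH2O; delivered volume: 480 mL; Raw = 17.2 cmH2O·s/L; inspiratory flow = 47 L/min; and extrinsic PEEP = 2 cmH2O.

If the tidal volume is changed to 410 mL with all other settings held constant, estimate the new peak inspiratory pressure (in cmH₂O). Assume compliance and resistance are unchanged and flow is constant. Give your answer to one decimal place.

Flow: 47 L/min ÷ 60 = 0.7833 L/s.
PIP = Vt/C + R·V̇ + PEEP (constant-flow equation of motion).
Only the elastic term changes: ΔPIP = ΔVt / C = (410 − 480) / 34.3 = -2.041 cmH2O.
Original PIP = 480/34.3 + 17.2×0.7833 + 2 = 29.467 cmH2O; new PIP = 29.467 + (-2.041) = 27.426 cmH2O.

27.4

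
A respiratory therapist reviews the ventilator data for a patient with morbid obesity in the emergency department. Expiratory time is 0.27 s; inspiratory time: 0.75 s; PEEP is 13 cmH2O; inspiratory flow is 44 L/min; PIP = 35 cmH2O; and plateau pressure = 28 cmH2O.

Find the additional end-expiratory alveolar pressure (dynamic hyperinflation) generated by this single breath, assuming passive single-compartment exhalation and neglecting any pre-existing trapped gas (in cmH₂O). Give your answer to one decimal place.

Flow: 44 L/min ÷ 60 = 0.7333 L/s.
Vt = flow × Ti = 0.7333 L/s × 0.75 s × 1000 mL/L = 549.98 mL.
R = (PIP − Pplat)/V̇ = (35 − 28) / 0.7333 = 7.0/0.7333 = 9.546 cmH2O·s/L.
C = Vt/(Pplat − PEEP) = 549.98 / (28 − 13) = 549.98/15.0 = 36.665 mL/cmH2O.
τ = R × C = 9.546 × 0.03667 L/cmH2O = 0.3501 s.
Fraction remaining = e^(−Te/τ) = e^(−0.27/0.3501) = 0.4625; trapped volume = 549.98 × 0.4625 = 254.37 mL.
Additional alveolar pressure from trapping ≈ V_trapped / C = 254.37 / 36.665 = 6.938 cmH2O.

6.9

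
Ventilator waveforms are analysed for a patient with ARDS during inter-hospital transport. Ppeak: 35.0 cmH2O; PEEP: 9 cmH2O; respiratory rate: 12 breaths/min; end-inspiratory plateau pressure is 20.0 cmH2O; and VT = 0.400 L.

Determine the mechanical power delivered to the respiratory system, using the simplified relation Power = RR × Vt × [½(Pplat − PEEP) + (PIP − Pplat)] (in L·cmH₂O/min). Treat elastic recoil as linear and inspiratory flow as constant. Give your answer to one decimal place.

Per-breath work = Vt × [½(Pplat−PEEP) + (PIP−Pplat)] = 0.400 × [0.5×11.0 + 15.0] = 0.400 × 20.5 = 8.2 L·cmH2O.
Power = 12 × 8.2 = 98.4 L·cmH2O/min.

98.4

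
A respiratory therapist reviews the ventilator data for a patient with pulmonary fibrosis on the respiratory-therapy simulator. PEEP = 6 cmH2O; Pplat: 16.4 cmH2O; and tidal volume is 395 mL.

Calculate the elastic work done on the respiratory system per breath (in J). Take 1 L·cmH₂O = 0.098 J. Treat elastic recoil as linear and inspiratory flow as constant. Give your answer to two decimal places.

0.20

Elastic work ≈ ½ × (Pplat − PEEP) × Vt = 0.5 × (16.4 − 6) × 0.395 L = 0.5 × 10.4 × 0.395 = 2.054 L·cmH2O.
× 0.098 J/(L·cmH2O) → 0.2013 J.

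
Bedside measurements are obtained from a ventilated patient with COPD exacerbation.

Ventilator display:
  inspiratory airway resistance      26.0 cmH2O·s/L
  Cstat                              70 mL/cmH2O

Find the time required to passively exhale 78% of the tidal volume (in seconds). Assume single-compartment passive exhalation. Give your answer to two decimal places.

τ = R × C = 26.0 × 70 mL/cmH2O = 26.0 × 0.070 L/cmH2O = 1.82 s.
Exhaled fraction f = 1 − e^(−t/τ) → t = −τ·ln(1 − f) = −1.82·ln(0.22) = 2.756 s.

2.76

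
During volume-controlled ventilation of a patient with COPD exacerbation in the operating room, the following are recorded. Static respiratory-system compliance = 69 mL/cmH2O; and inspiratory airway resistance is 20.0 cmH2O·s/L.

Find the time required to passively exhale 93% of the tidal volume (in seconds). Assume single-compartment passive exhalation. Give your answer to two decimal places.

3.67

τ = R × C = 20.0 × 69 mL/cmH2O = 20.0 × 0.069 L/cmH2O = 1.38 s.
Exhaled fraction f = 1 − e^(−t/τ) → t = −τ·ln(1 − f) = −1.38·ln(0.07) = 3.67 s.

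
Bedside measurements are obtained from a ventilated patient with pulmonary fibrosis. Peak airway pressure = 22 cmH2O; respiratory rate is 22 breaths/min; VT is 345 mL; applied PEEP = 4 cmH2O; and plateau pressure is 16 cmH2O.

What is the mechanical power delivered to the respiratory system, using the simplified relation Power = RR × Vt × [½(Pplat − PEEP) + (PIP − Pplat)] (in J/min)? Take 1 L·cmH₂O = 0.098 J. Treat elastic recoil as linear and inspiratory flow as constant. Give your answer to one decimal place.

8.9

Per-breath work = Vt × [½(Pplat−PEEP) + (PIP−Pplat)] = 0.345 × [0.5×12.0 + 6.0] = 0.345 × 12.0 = 4.14 L·cmH2O.
Power = 22 × 4.14 = 91.08 L·cmH2O/min.
× 0.098 J/(L·cmH2O) → 8.926 J/min.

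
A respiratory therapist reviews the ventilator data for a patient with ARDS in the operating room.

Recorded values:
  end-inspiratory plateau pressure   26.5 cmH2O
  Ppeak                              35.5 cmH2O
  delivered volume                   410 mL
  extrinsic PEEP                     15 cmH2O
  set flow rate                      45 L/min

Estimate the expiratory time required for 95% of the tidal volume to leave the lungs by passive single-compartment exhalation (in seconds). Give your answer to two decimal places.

1.28

Flow: 45 L/min ÷ 60 = 0.75 L/s.
R = (PIP − Pplat)/V̇ = (35.5 − 26.5) / 0.75 = 9.0/0.75 = 12.0 cmH2O·s/L.
C = Vt/(Pplat − PEEP) = 410.0 / (26.5 − 15) = 410.0/11.5 = 35.652 mL/cmH2O.
τ = R × C = 12.0 × 0.03565 L/cmH2O = 0.4278 s.
t = −τ·ln(1 − 0.95) = −0.4278·ln(0.05) = 1.282 s.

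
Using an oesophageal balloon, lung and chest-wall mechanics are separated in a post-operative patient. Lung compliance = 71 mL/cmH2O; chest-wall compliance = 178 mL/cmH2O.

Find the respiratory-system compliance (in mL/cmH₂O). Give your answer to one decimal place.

Lung and chest wall are elastances in series: 1/Crs = 1/CL + 1/Ccw.
1/Crs = 1/71 + 1/178 = 0.0197.
Crs = 50.761 mL/cmH2O.

50.8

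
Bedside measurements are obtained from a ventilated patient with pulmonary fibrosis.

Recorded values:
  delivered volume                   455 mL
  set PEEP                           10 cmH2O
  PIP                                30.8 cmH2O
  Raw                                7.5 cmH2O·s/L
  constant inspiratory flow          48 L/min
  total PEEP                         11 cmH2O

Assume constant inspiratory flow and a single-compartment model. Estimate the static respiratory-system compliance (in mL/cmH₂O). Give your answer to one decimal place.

Flow: 48 L/min ÷ 60 = 0.8 L/s.
Total PEEP = 11 cmH2O (set 10 + intrinsic 1); this is the baseline alveolar pressure.
Equation of motion (constant flow): PIP = Vt/C + R·V̇ + PEEP.
Vt/C = PIP − R·V̇ − PEEP = 30.8 − 7.5×0.8 − 11 = 30.8 − 6.0 − 11 = 13.8 cmH2O.
C = Vt / 13.8 = 455 / 13.8 = 32.971 mL/cmH2O.

33.0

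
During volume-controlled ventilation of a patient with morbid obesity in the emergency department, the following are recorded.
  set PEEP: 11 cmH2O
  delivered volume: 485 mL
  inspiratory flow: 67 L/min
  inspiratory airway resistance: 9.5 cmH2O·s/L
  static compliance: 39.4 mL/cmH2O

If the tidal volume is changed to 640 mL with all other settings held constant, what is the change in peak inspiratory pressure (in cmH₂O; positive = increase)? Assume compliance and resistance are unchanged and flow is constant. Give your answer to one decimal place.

3.9

PIP = Vt/C + R·V̇ + PEEP (constant-flow equation of motion).
Only the elastic term changes: ΔPIP = ΔVt / C = (640 − 485) / 39.4 = 3.934 cmH2O.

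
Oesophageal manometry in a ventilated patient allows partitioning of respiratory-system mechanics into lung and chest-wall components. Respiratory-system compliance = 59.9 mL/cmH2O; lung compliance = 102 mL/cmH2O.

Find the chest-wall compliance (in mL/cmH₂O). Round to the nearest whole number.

1/Ccw = 1/Crs − 1/CL.
1/Ccw = 1/59.9 − 1/102 = 0.006891.
Ccw = 145.12 mL/cmH2O.

145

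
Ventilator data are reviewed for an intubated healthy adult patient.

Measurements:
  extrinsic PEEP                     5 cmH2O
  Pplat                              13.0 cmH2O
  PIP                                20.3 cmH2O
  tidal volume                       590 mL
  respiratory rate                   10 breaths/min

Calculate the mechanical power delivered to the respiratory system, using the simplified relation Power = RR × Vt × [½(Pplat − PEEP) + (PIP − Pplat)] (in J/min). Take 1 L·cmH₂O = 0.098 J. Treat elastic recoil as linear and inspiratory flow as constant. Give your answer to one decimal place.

Per-breath work = Vt × [½(Pplat−PEEP) + (PIP−Pplat)] = 0.590 × [0.5×8.0 + 7.3] = 0.590 × 11.3 = 6.667 L·cmH2O.
Power = 10 × 6.667 = 66.67 L·cmH2O/min.
× 0.098 J/(L·cmH2O) → 6.534 J/min.

6.5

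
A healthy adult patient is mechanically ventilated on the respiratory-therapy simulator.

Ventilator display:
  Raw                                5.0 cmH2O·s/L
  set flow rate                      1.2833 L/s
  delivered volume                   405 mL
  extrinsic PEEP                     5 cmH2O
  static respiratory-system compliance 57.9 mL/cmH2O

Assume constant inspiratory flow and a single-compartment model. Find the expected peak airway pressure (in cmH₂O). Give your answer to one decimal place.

Equation of motion (constant flow): PIP = Vt/C + R·V̇ + PEEP.
PIP = 405/57.9 + 5.0×1.2833 + 5 = 6.995 + 6.417 + 5 = 18.412 cmH2O.

18.4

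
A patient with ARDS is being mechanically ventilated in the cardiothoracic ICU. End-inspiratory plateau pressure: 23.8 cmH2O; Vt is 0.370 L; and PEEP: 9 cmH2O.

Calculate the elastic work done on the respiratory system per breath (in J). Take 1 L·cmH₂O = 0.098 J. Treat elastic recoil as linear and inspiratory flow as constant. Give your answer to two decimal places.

Elastic work ≈ ½ × (Pplat − PEEP) × Vt = 0.5 × (23.8 − 9) × 0.370 L = 0.5 × 14.8 × 0.370 = 2.738 L·cmH2O.
× 0.098 J/(L·cmH2O) → 0.2683 J.

0.27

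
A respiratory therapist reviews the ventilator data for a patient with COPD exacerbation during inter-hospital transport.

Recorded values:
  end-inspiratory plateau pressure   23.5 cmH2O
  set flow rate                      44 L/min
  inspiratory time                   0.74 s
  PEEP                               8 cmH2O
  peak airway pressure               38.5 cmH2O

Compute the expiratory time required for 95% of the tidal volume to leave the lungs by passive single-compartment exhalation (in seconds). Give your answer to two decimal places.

2.15

Flow: 44 L/min ÷ 60 = 0.7333 L/s.
Vt = flow × Ti = 0.7333 L/s × 0.74 s × 1000 mL/L = 542.64 mL.
R = (PIP − Pplat)/V̇ = (38.5 − 23.5) / 0.7333 = 15.0/0.7333 = 20.455 cmH2O·s/L.
C = Vt/(Pplat − PEEP) = 542.64 / (23.5 − 8) = 542.64/15.5 = 35.009 mL/cmH2O.
τ = R × C = 20.455 × 0.03501 L/cmH2O = 0.7161 s.
t = −τ·ln(1 − 0.95) = −0.7161·ln(0.05) = 2.145 s.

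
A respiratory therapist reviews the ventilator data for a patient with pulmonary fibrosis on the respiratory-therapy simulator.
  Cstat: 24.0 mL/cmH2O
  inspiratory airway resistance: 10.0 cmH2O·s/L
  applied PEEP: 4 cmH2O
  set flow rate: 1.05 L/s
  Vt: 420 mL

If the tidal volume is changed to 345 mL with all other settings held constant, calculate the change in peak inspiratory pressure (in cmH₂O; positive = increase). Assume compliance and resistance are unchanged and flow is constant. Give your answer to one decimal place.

PIP = Vt/C + R·V̇ + PEEP (constant-flow equation of motion).
Only the elastic term changes: ΔPIP = ΔVt / C = (345 − 420) / 24.0 = -3.125 cmH2O.

-3.1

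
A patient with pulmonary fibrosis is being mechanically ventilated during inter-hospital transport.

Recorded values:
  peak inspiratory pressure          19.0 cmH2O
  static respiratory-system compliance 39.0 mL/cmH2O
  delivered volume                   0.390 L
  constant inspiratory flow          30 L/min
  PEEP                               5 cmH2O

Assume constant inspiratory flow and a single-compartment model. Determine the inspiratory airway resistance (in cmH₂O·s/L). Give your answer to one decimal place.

8.0

Flow: 30 L/min ÷ 60 = 0.5 L/s.
Equation of motion (constant flow): PIP = Vt/C + R·V̇ + PEEP.
R·V̇ = PIP − Vt/C − PEEP = 19.0 − 390/39.0 − 5 = 19.0 − 10.0 − 5 = 4.0 cmH2O.
R = 4.0 / 0.5 = 8.0 cmH2O·s/L.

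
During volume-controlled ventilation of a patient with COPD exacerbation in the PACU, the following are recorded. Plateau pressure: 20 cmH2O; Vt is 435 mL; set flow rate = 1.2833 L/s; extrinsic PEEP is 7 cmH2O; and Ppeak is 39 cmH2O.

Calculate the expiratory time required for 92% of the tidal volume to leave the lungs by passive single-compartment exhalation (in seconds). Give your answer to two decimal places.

R = (PIP − Pplat)/V̇ = (39 − 20) / 1.2833 = 19.0/1.2833 = 14.806 cmH2O·s/L.
C = Vt/(Pplat − PEEP) = 435.0 / (20 − 7) = 435.0/13.0 = 33.462 mL/cmH2O.
τ = R × C = 14.806 × 0.03346 L/cmH2O = 0.4954 s.
t = −τ·ln(1 − 0.92) = −0.4954·ln(0.08) = 1.251 s.

1.25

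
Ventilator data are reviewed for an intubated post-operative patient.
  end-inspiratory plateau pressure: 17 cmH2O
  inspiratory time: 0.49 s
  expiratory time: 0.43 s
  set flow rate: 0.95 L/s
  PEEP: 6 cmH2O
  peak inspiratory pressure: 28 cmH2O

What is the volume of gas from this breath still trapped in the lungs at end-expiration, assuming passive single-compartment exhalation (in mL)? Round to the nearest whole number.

194

Vt = flow × Ti = 0.95 L/s × 0.49 s × 1000 mL/L = 465.5 mL.
R = (PIP − Pplat)/V̇ = (28 − 17) / 0.95 = 11.0/0.95 = 11.579 cmH2O·s/L.
C = Vt/(Pplat − PEEP) = 465.5 / (17 − 6) = 465.5/11.0 = 42.318 mL/cmH2O.
τ = R × C = 11.579 × 0.04232 L/cmH2O = 0.49 s.
Fraction remaining = e^(−Te/τ) = e^(−0.43/0.49) = 0.4158.
Trapped volume = 465.5 × 0.4158 = 193.55 mL.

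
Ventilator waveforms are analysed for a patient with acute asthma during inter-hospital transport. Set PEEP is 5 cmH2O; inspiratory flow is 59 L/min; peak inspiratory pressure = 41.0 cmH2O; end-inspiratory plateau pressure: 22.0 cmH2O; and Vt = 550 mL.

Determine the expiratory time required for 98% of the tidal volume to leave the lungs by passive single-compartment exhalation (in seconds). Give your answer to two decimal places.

Flow: 59 L/min ÷ 60 = 0.9833 L/s.
R = (PIP − Pplat)/V̇ = (41.0 − 22.0) / 0.9833 = 19.0/0.9833 = 19.323 cmH2O·s/L.
C = Vt/(Pplat − PEEP) = 550.0 / (22.0 − 5) = 550.0/17.0 = 32.353 mL/cmH2O.
τ = R × C = 19.323 × 0.03235 L/cmH2O = 0.6251 s.
t = −τ·ln(1 − 0.98) = −0.6251·ln(0.02) = 2.445 s.

2.45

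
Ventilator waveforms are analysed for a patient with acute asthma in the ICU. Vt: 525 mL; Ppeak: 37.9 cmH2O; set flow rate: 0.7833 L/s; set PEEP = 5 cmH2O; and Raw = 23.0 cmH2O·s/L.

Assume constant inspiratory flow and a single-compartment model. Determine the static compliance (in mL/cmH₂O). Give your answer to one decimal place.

35.3

Equation of motion (constant flow): PIP = Vt/C + R·V̇ + PEEP.
Vt/C = PIP − R·V̇ − PEEP = 37.9 − 23.0×0.7833 − 5 = 37.9 − 18.016 − 5 = 14.884 cmH2O.
C = Vt / 14.884 = 525 / 14.884 = 35.273 mL/cmH2O.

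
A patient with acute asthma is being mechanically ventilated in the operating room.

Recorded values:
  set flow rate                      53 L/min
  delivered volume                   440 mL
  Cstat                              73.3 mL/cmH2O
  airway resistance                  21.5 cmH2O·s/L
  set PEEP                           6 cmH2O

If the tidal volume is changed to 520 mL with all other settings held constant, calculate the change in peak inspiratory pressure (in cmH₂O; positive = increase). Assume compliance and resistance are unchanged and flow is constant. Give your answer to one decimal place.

1.1

PIP = Vt/C + R·V̇ + PEEP (constant-flow equation of motion).
Only the elastic term changes: ΔPIP = ΔVt / C = (520 − 440) / 73.3 = 1.091 cmH2O.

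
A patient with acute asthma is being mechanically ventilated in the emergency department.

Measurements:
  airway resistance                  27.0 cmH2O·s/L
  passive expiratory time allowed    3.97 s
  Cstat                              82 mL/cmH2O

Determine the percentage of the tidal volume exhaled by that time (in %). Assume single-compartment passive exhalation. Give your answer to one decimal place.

83.4

τ = R × C = 27.0 × 82 mL/cmH2O = 27.0 × 0.082 L/cmH2O = 2.214 s.
Passive exhalation: V(t)/V₀ = e^(−t/τ) = e^(−3.97/2.214) = 0.1664.
Fraction exhaled = 1 − 0.1664 = 0.8336 → 83.36%.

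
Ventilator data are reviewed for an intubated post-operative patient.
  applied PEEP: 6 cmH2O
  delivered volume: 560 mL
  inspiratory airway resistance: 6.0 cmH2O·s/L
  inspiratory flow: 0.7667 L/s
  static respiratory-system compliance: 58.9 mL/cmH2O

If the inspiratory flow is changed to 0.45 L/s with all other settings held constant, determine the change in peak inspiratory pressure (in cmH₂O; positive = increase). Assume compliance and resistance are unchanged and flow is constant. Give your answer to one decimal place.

PIP = Vt/C + R·V̇ + PEEP (constant-flow equation of motion).
Only the resistive term changes: ΔPIP = R × ΔV̇ = 6.0 × (0.45 − 0.7667) = 6.0 × -0.3167 = -1.9 cmH2O.

-1.9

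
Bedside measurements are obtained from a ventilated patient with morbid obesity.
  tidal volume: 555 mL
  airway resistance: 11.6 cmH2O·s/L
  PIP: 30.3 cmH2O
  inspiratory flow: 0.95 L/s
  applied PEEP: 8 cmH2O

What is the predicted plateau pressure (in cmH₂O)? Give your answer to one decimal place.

Pplat = PIP − Raw × flow = 30.3 − 11.6 × 0.95 = 30.3 − 11.02 = 19.28 cmH2O.

19.3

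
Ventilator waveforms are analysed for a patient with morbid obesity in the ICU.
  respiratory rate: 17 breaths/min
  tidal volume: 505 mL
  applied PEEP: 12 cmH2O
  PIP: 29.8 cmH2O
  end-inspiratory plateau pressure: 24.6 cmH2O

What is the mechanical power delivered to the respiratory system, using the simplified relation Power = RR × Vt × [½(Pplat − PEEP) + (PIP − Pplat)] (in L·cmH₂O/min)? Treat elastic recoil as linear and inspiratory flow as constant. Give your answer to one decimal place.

Per-breath work = Vt × [½(Pplat−PEEP) + (PIP−Pplat)] = 0.505 × [0.5×12.6 + 5.2] = 0.505 × 11.5 = 5.808 L·cmH2O.
Power = 17 × 5.808 = 98.736 L·cmH2O/min.

98.7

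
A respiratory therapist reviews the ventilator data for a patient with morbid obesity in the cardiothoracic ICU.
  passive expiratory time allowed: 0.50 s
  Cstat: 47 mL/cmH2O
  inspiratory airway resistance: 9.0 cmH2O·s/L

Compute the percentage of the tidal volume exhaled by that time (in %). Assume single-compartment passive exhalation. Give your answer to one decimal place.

69.3

τ = R × C = 9.0 × 47 mL/cmH2O = 9.0 × 0.047 L/cmH2O = 0.423 s.
Passive exhalation: V(t)/V₀ = e^(−t/τ) = e^(−0.50/0.423) = 0.3067.
Fraction exhaled = 1 − 0.3067 = 0.6933 → 69.33%.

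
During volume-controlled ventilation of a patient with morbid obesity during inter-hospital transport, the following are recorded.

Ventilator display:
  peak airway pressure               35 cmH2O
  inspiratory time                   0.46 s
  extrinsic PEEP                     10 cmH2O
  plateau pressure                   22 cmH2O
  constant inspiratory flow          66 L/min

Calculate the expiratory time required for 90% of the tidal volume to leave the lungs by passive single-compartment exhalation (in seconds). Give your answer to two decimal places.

1.15

Flow: 66 L/min ÷ 60 = 1.1 L/s.
Vt = flow × Ti = 1.1 L/s × 0.46 s × 1000 mL/L = 506.0 mL.
R = (PIP − Pplat)/V̇ = (35 − 22) / 1.1 = 13.0/1.1 = 11.818 cmH2O·s/L.
C = Vt/(Pplat − PEEP) = 506.0 / (22 − 10) = 506.0/12.0 = 42.167 mL/cmH2O.
τ = R × C = 11.818 × 0.04217 L/cmH2O = 0.4984 s.
t = −τ·ln(1 − 0.90) = −0.4984·ln(0.1) = 1.148 s.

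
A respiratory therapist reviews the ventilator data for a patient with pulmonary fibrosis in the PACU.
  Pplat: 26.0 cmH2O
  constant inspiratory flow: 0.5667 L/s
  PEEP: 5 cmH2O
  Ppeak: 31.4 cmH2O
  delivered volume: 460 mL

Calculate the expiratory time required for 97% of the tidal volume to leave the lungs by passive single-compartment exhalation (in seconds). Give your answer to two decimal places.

R = (PIP − Pplat)/V̇ = (31.4 − 26.0) / 0.5667 = 5.4/0.5667 = 9.529 cmH2O·s/L.
C = Vt/(Pplat − PEEP) = 460.0 / (26.0 − 5) = 460.0/21.0 = 21.905 mL/cmH2O.
τ = R × C = 9.529 × 0.02191 L/cmH2O = 0.2088 s.
t = −τ·ln(1 − 0.97) = −0.2088·ln(0.03) = 0.7322 s.

0.73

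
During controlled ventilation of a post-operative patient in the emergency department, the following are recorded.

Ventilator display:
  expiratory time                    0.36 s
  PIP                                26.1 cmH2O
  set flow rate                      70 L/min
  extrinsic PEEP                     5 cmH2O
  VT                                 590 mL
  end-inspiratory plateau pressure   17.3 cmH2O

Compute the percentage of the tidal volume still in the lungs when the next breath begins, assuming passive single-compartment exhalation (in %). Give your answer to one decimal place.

Flow: 70 L/min ÷ 60 = 1.1667 L/s.
R = (PIP − Pplat)/V̇ = (26.1 − 17.3) / 1.1667 = 8.8/1.1667 = 7.543 cmH2O·s/L.
C = Vt/(Pplat − PEEP) = 590.0 / (17.3 − 5) = 590.0/12.3 = 47.967 mL/cmH2O.
τ = R × C = 7.543 × 0.04797 L/cmH2O = 0.3618 s.
Fraction remaining at end-expiration = e^(−Te/τ) = e^(−0.36/0.3618) = 0.3697 → 36.97%.

37.0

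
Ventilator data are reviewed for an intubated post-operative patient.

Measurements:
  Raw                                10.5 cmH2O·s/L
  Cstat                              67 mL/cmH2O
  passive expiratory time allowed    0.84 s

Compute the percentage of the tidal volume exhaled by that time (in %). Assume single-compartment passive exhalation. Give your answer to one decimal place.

τ = R × C = 10.5 × 67 mL/cmH2O = 10.5 × 0.067 L/cmH2O = 0.7035 s.
Passive exhalation: V(t)/V₀ = e^(−t/τ) = e^(−0.84/0.7035) = 0.303.
Fraction exhaled = 1 − 0.303 = 0.697 → 69.7%.

69.7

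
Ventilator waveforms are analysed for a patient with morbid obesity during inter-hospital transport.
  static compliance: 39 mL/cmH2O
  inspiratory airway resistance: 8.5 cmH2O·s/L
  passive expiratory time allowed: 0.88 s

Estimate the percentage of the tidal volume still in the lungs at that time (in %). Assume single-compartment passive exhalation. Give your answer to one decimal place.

τ = R × C = 8.5 × 39 mL/cmH2O = 8.5 × 0.039 L/cmH2O = 0.3315 s.
Passive exhalation: V(t)/V₀ = e^(−t/τ) = e^(−0.88/0.3315) = 0.07033.
Fraction remaining = 0.07033 → 7.033%.

7.0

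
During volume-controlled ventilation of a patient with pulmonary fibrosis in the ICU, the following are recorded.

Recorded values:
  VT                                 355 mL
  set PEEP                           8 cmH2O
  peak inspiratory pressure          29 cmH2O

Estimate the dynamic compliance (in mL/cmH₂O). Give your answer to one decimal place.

Dynamic compliance = Vt / (PIP − PEEP) = 355 / (29 − 8) = 355 / 21.0 = 16.905 mL/cmH2O.

16.9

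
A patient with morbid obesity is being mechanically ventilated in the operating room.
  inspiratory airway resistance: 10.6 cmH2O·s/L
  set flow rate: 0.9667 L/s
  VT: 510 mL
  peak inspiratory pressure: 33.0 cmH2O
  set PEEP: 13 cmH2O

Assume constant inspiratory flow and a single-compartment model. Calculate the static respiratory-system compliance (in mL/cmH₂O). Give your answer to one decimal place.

52.3

Equation of motion (constant flow): PIP = Vt/C + R·V̇ + PEEP.
Vt/C = PIP − R·V̇ − PEEP = 33.0 − 10.6×0.9667 − 13 = 33.0 − 10.247 − 13 = 9.753 cmH2O.
C = Vt / 9.753 = 510 / 9.753 = 52.292 mL/cmH2O.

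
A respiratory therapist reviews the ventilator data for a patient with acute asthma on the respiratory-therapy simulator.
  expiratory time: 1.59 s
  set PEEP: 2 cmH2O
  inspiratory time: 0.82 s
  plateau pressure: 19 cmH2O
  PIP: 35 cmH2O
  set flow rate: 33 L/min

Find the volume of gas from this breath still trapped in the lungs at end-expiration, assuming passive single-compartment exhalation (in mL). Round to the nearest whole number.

57

Flow: 33 L/min ÷ 60 = 0.55 L/s.
Vt = flow × Ti = 0.55 L/s × 0.82 s × 1000 mL/L = 451.0 mL.
R = (PIP − Pplat)/V̇ = (35 − 19) / 0.55 = 16.0/0.55 = 29.091 cmH2O·s/L.
C = Vt/(Pplat − PEEP) = 451.0 / (19 − 2) = 451.0/17.0 = 26.529 mL/cmH2O.
τ = R × C = 29.091 × 0.02653 L/cmH2O = 0.7718 s.
Fraction remaining = e^(−Te/τ) = e^(−1.59/0.7718) = 0.1274.
Trapped volume = 451.0 × 0.1274 = 57.457 mL.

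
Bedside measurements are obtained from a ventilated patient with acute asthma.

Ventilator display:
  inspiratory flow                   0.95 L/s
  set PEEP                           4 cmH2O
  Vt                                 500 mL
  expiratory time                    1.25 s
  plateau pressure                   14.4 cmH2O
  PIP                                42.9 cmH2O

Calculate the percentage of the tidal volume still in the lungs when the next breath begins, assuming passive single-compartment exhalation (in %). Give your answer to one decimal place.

42.0

R = (PIP − Pplat)/V̇ = (42.9 − 14.4) / 0.95 = 28.5/0.95 = 30.0 cmH2O·s/L.
C = Vt/(Pplat − PEEP) = 500.0 / (14.4 − 4) = 500.0/10.4 = 48.077 mL/cmH2O.
τ = R × C = 30.0 × 0.04808 L/cmH2O = 1.442 s.
Fraction remaining at end-expiration = e^(−Te/τ) = e^(−1.25/1.442) = 0.4203 → 42.03%.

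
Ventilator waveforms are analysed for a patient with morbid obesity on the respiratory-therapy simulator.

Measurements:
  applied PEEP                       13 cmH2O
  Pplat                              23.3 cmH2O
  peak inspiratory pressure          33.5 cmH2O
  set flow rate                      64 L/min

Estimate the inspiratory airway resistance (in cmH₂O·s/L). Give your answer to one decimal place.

Flow: 64 L/min ÷ 60 = 1.0667 L/s.
Raw = (PIP − Pplat) / flow = (33.5 − 23.3) / 1.0667 = 10.2 / 1.0667 = 9.562 cmH2O·s/L.

9.6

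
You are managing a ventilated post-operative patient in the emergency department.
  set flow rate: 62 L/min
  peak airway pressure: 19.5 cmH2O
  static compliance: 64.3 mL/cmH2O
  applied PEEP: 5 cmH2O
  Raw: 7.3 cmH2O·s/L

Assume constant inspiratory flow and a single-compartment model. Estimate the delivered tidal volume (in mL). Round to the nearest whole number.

Flow: 62 L/min ÷ 60 = 1.0333 L/s.
Equation of motion (constant flow): PIP = Vt/C + R·V̇ + PEEP.
Vt/C = PIP − R·V̇ − PEEP = 19.5 − 7.543 − 5 = 6.957 cmH2O.
Vt = C × 6.957 = 64.3 × 6.957 = 447.34 mL.

447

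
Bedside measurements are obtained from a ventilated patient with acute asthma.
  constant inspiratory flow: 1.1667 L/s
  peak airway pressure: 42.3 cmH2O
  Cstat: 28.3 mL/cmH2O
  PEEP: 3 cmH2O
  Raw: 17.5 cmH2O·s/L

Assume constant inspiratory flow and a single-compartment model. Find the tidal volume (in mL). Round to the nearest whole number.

Equation of motion (constant flow): PIP = Vt/C + R·V̇ + PEEP.
Vt/C = PIP − R·V̇ − PEEP = 42.3 − 20.417 − 3 = 18.883 cmH2O.
Vt = C × 18.883 = 28.3 × 18.883 = 534.39 mL.

534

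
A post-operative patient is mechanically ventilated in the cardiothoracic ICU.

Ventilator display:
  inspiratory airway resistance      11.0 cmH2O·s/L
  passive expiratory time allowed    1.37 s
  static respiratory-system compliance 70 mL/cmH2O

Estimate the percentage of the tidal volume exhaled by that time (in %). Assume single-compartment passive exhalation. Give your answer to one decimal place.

83.1

τ = R × C = 11.0 × 70 mL/cmH2O = 11.0 × 0.070 L/cmH2O = 0.77 s.
Passive exhalation: V(t)/V₀ = e^(−t/τ) = e^(−1.37/0.77) = 0.1688.
Fraction exhaled = 1 − 0.1688 = 0.8312 → 83.12%.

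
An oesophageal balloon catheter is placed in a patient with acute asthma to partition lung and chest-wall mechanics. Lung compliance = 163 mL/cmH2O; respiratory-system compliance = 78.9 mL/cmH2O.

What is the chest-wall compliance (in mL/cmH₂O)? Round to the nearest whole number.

153

1/Ccw = 1/Crs − 1/CL.
1/Ccw = 1/78.9 − 1/163 = 0.006539.
Ccw = 152.93 mL/cmH2O.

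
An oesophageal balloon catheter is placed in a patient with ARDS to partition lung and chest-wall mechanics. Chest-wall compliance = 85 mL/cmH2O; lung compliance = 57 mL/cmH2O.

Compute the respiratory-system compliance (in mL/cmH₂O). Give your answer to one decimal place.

Lung and chest wall are elastances in series: 1/Crs = 1/CL + 1/Ccw.
1/Crs = 1/57 + 1/85 = 0.02931.
Crs = 34.118 mL/cmH2O.

34.1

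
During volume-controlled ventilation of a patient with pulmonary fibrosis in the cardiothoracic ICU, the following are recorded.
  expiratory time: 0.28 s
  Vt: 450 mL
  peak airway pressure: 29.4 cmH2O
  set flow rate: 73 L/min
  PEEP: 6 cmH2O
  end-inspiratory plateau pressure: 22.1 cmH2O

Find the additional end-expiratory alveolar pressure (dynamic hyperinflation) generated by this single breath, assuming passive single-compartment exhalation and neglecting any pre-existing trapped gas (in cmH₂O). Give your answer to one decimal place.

3.0

Flow: 73 L/min ÷ 60 = 1.2167 L/s.
R = (PIP − Pplat)/V̇ = (29.4 − 22.1) / 1.2167 = 7.3/1.2167 = 6.0 cmH2O·s/L.
C = Vt/(Pplat − PEEP) = 450.0 / (22.1 − 6) = 450.0/16.1 = 27.95 mL/cmH2O.
τ = R × C = 6.0 × 0.02795 L/cmH2O = 0.1677 s.
Fraction remaining = e^(−Te/τ) = e^(−0.28/0.1677) = 0.1883; trapped volume = 450.0 × 0.1883 = 84.735 mL.
Additional alveolar pressure from trapping ≈ V_trapped / C = 84.735 / 27.95 = 3.032 cmH2O.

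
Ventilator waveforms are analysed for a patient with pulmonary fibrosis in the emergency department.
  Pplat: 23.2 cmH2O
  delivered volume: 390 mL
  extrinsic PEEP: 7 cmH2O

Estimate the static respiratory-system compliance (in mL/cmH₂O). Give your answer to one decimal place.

Cstat = Vt / (Pplat − PEEP) = 390 / (23.2 − 7) = 390 / 16.2 = 24.074 mL/cmH2O.

24.1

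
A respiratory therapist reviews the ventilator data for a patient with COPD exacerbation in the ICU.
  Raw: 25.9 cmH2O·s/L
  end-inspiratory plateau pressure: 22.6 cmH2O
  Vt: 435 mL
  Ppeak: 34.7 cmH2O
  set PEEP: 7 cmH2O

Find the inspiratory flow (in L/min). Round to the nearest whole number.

flow = (PIP − Pplat) / Raw = (34.7 − 22.6) / 25.9 = 0.4672 L/s × 60 = 28.032 L/min.

28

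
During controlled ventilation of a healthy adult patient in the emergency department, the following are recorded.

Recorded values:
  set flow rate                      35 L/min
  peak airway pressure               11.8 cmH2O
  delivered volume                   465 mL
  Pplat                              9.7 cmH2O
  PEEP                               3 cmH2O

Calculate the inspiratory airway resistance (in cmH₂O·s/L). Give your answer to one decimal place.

Flow: 35 L/min ÷ 60 = 0.5833 L/s.
Raw = (PIP − Pplat) / flow = (11.8 − 9.7) / 0.5833 = 2.1 / 0.5833 = 3.6 cmH2O·s/L.

3.6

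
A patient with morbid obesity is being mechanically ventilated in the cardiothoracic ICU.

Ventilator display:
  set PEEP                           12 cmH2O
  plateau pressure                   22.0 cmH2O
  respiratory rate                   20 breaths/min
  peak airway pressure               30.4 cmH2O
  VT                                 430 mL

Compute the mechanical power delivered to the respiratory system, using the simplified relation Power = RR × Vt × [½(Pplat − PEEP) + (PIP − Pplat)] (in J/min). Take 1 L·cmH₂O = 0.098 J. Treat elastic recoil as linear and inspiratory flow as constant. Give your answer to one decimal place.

Per-breath work = Vt × [½(Pplat−PEEP) + (PIP−Pplat)] = 0.430 × [0.5×10.0 + 8.4] = 0.430 × 13.4 = 5.762 L·cmH2O.
Power = 20 × 5.762 = 115.24 L·cmH2O/min.
× 0.098 J/(L·cmH2O) → 11.294 J/min.

11.3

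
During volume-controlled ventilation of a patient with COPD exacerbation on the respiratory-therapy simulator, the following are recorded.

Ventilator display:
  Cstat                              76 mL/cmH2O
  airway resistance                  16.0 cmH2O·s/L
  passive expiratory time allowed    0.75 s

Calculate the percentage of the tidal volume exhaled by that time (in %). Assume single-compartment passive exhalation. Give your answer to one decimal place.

τ = R × C = 16.0 × 76 mL/cmH2O = 16.0 × 0.076 L/cmH2O = 1.216 s.
Passive exhalation: V(t)/V₀ = e^(−t/τ) = e^(−0.75/1.216) = 0.5397.
Fraction exhaled = 1 − 0.5397 = 0.4603 → 46.03%.

46.0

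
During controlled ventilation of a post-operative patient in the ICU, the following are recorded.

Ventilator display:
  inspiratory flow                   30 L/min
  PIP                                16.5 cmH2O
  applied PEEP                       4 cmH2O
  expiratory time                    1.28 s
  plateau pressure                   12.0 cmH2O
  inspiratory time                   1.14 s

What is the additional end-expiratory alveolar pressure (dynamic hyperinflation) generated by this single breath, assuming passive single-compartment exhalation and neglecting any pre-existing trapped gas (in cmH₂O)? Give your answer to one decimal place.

Flow: 30 L/min ÷ 60 = 0.5 L/s.
Vt = flow × Ti = 0.5 L/s × 1.14 s × 1000 mL/L = 570.0 mL.
R = (PIP − Pplat)/V̇ = (16.5 − 12.0) / 0.5 = 4.5/0.5 = 9.0 cmH2O·s/L.
C = Vt/(Pplat − PEEP) = 570.0 / (12.0 − 4) = 570.0/8.0 = 71.25 mL/cmH2O.
τ = R × C = 9.0 × 0.07125 L/cmH2O = 0.6413 s.
Fraction remaining = e^(−Te/τ) = e^(−1.28/0.6413) = 0.1359; trapped volume = 570.0 × 0.1359 = 77.463 mL.
Additional alveolar pressure from trapping ≈ V_trapped / C = 77.463 / 71.25 = 1.087 cmH2O.

1.1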